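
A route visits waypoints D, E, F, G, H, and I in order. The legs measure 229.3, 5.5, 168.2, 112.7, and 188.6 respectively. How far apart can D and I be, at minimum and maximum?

The maximum is all hops collinear in one direction: 229.3 + 5.5 + 168.2 + 112.7 + 188.6 = 704.3.
The longest hop is 229.3; the others sum to 475.0. Since 229.3 ≤ 475.0, the path can fold back on itself completely, so the minimum distance is 0.

0 ≤ DI ≤ 704.3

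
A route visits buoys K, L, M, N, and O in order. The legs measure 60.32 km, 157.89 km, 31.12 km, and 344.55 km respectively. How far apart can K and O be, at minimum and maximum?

95.22 ≤ KO ≤ 593.88 km

The maximum is all hops collinear in one direction: 60.32 + 157.89 + 31.12 + 344.55 = 593.88.
The longest hop is 344.55; the others sum to 249.33. Folding the others back against it leaves at least 344.55 − 249.33 = 95.22.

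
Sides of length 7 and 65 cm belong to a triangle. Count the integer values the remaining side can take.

The third side lies in the open interval (58, 72).
Integers from 59 to 71 inclusive: 71 − 59 + 1 = 13.

13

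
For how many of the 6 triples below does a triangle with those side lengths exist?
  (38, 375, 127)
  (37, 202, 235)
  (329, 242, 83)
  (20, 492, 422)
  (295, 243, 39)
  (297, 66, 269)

(38,127,375): 38+127 ≤ 375 → not valid
(37,202,235): 37+202 > 235 → valid
(83,242,329): 83+242 ≤ 329 → not valid
(20,422,492): 20+422 ≤ 492 → not valid
(39,243,295): 39+243 ≤ 295 → not valid
(66,269,297): 66+269 > 297 → valid
2 of the 6 triples form a triangle.

2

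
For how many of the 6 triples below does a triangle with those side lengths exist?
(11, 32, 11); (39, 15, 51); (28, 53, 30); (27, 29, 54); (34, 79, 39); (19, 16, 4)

(11,11,32): 11+11 ≤ 32 → not valid
(15,39,51): 15+39 > 51 → valid
(28,30,53): 28+30 > 53 → valid
(27,29,54): 27+29 > 54 → valid
(34,39,79): 34+39 ≤ 79 → not valid
(4,16,19): 4+16 > 19 → valid
4 of the 6 triples form a triangle.

4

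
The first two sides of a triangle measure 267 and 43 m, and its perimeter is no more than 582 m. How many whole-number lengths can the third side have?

Triangle inequality: 224 < x < 310. Perimeter ≤ 582 gives x ≤ 582 − 267 − 43 = 272.
So 224 < x ≤ 272; integers 225 through 272: 48 values.

48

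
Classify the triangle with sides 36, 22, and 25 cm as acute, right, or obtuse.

obtuse

Compare the square of the longest side to the sum of squares of the other two: 22² + 25² = 1109 < 1296 = 36².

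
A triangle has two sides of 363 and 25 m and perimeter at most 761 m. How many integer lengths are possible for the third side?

Triangle inequality: 338 < x < 388. Perimeter ≤ 761 gives x ≤ 761 − 363 − 25 = 373.
So 338 < x ≤ 373; integers 339 through 373: 35 values.

35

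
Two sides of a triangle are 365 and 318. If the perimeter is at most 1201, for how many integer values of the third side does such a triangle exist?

Triangle inequality: 47 < x < 683. Perimeter ≤ 1201 gives x ≤ 1201 − 365 − 318 = 518.
So 47 < x ≤ 518; integers 48 through 518: 471 values.

471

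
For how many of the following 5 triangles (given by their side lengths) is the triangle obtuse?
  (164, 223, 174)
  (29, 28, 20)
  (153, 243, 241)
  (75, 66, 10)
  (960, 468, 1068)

1

(164,223,174): 164²+174² = 57172 > 49729 = 223² → acute
(29,28,20): 20²+28² = 1184 > 841 = 29² → acute
(153,243,241): 153²+241² = 81490 > 59049 = 243² → acute
(75,66,10): 10²+66² = 4456 < 5625 = 75² → obtuse
(960,468,1068): 468²+960² = 1140624 = 1068² → right
1 of the 5 is obtuse.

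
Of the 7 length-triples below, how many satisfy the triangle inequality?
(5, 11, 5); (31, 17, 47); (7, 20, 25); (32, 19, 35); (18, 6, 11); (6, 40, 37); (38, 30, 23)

(5,5,11): 5+5 ≤ 11 → not valid
(17,31,47): 17+31 > 47 → valid
(7,20,25): 7+20 > 25 → valid
(19,32,35): 19+32 > 35 → valid
(6,11,18): 6+11 ≤ 18 → not valid
(6,37,40): 6+37 > 40 → valid
(23,30,38): 23+30 > 38 → valid
5 of the 7 triples form a triangle.

5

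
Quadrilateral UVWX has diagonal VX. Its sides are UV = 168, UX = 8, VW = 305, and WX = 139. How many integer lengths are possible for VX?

9

From triangle UVX: 160 < VX < 176.
From triangle WVX: 166 < VX < 444.
Intersection: 166 < VX < 176, so integers 167 through 175: 9 values.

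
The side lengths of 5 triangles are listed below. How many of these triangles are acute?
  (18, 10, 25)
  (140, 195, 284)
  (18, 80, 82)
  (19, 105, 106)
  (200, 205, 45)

1

(18,10,25): 10²+18² = 424 < 625 = 25² → obtuse
(140,195,284): 140²+195² = 57625 < 80656 = 284² → obtuse
(18,80,82): 18²+80² = 6724 = 82² → right
(19,105,106): 19²+105² = 11386 > 11236 = 106² → acute
(200,205,45): 45²+200² = 42025 = 205² → right
1 of the 5 is acute.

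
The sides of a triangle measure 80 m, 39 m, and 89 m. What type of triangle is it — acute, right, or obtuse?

right

Compare the square of the longest side to the sum of squares of the other two: 39² + 80² = 7921 = 89².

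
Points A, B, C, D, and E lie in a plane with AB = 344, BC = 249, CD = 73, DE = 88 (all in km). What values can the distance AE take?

0 ≤ AE ≤ 754 km

The maximum is all hops collinear in one direction: 344 + 249 + 73 + 88 = 754.
The longest hop is 344; the others sum to 410. Since 344 ≤ 410, the path can fold back on itself completely, so the minimum distance is 0.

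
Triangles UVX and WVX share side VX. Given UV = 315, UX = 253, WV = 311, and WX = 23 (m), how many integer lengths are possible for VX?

45

From triangle UVX: 62 < VX < 568.
From triangle WVX: 288 < VX < 334.
Intersection: 288 < VX < 334, so integers 289 through 333: 45 values.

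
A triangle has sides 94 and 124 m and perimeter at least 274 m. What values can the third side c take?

Triangle inequality alone gives 30 < c < 218.
The perimeter condition gives c ≥ 274 − 94 − 124 = 56.
Intersecting the two: 56 ≤ c < 218.

56 ≤ c < 218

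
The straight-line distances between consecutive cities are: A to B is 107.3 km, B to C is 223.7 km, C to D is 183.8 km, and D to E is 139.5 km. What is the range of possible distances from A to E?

The maximum is all hops collinear in one direction: 107.3 + 223.7 + 183.8 + 139.5 = 654.3.
The longest hop is 223.7; the others sum to 430.6. Since 223.7 ≤ 430.6, the path can fold back on itself completely, so the minimum distance is 0.

0 ≤ AE ≤ 654.3 km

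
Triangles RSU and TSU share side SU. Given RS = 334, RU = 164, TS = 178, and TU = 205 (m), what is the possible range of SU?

170 < SU < 383

From triangle RSU: |334 − 164| < SU < 334 + 164, i.e. 170 < SU < 498.
From triangle TSU: 27 < SU < 383.
Both must hold, so SU lies in the intersection.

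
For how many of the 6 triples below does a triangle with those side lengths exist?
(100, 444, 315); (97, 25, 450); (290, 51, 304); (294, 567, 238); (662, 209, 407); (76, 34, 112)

(100,315,444): 100+315 ≤ 444 → not valid
(25,97,450): 25+97 ≤ 450 → not valid
(51,290,304): 51+290 > 304 → valid
(238,294,567): 238+294 ≤ 567 → not valid
(209,407,662): 209+407 ≤ 662 → not valid
(34,76,112): 34+76 ≤ 112 → not valid
1 of the 6 triples forms a triangle.

1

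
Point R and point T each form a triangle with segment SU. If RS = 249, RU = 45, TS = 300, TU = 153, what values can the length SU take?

204 < SU < 294

From triangle RSU: |249 − 45| < SU < 249 + 45, i.e. 204 < SU < 294.
From triangle TSU: 147 < SU < 453.
Both must hold, so SU lies in the intersection.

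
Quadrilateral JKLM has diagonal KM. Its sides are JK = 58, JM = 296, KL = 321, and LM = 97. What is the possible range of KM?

238 < KM < 354

From triangle JKM: |58 − 296| < KM < 58 + 296, i.e. 238 < KM < 354.
From triangle LKM: 224 < KM < 418.
Both must hold, so KM lies in the intersection.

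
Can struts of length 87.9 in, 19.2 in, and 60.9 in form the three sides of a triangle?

No

The longest side is 87.9, but the other two sum to only 80.1.
80.1 < 87.9, so the triangle inequality fails.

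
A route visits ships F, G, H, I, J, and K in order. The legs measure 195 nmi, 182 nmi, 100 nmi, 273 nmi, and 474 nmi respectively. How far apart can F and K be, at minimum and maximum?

The maximum is all hops collinear in one direction: 195 + 182 + 100 + 273 + 474 = 1224.
The longest hop is 474; the others sum to 750. Since 474 ≤ 750, the path can fold back on itself completely, so the minimum distance is 0.

0 ≤ FK ≤ 1224 nmi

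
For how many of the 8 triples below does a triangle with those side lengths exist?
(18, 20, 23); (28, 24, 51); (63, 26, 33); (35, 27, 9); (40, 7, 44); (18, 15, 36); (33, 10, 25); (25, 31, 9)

(18,20,23): 18+20 > 23 → valid
(24,28,51): 24+28 > 51 → valid
(26,33,63): 26+33 ≤ 63 → not valid
(9,27,35): 9+27 > 35 → valid
(7,40,44): 7+40 > 44 → valid
(15,18,36): 15+18 ≤ 36 → not valid
(10,25,33): 10+25 > 33 → valid
(9,25,31): 9+25 > 31 → valid
6 of the 8 triples form a triangle.

6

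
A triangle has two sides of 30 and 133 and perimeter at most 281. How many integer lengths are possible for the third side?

Triangle inequality: 103 < x < 163. Perimeter ≤ 281 gives x ≤ 281 − 30 − 133 = 118.
So 103 < x ≤ 118; integers 104 through 118: 15 values.

15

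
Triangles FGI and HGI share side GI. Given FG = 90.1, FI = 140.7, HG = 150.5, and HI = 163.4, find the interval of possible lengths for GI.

50.6 < GI < 230.8

From triangle FGI: |90.1 − 140.7| < GI < 90.1 + 140.7, i.e. 50.6 < GI < 230.8.
From triangle HGI: 12.9 < GI < 313.9.
Both must hold, so GI lies in the intersection.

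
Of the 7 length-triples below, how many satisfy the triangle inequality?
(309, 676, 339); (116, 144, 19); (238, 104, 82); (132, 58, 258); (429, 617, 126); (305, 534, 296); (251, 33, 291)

1

(309,339,676): 309+339 ≤ 676 → not valid
(19,116,144): 19+116 ≤ 144 → not valid
(82,104,238): 82+104 ≤ 238 → not valid
(58,132,258): 58+132 ≤ 258 → not valid
(126,429,617): 126+429 ≤ 617 → not valid
(296,305,534): 296+305 > 534 → valid
(33,251,291): 33+251 ≤ 291 → not valid
1 of the 7 triples forms a triangle.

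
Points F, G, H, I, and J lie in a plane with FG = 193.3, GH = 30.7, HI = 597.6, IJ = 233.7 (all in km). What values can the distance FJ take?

139.9 ≤ FJ ≤ 1055.3 km

The maximum is all hops collinear in one direction: 193.3 + 30.7 + 597.6 + 233.7 = 1055.3.
The longest hop is 597.6; the others sum to 457.7. Folding the others back against it leaves at least 597.6 − 457.7 = 139.9.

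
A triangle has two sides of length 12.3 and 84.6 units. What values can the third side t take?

72.3 < t < 96.9

By the triangle inequality, t must be less than 12.3 + 84.6 = 96.9 and greater than |12.3 − 84.6| = 72.3.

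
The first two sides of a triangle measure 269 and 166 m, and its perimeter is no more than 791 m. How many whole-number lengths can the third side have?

Triangle inequality: 103 < x < 435. Perimeter ≤ 791 gives x ≤ 791 − 269 − 166 = 356.
So 103 < x ≤ 356; integers 104 through 356: 253 values.

253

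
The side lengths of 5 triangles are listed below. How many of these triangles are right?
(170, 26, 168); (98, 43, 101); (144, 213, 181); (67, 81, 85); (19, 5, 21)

(170,26,168): 26²+168² = 28900 = 170² → right
(98,43,101): 43²+98² = 11453 > 10201 = 101² → acute
(144,213,181): 144²+181² = 53497 > 45369 = 213² → acute
(67,81,85): 67²+81² = 11050 > 7225 = 85² → acute
(19,5,21): 5²+19² = 386 < 441 = 21² → obtuse
1 of the 5 is right.

1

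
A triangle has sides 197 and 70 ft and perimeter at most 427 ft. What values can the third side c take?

Triangle inequality alone gives 127 < c < 267.
The perimeter condition gives c ≤ 427 − 197 − 70 = 160.
Intersecting the two: 127 < c ≤ 160.

127 < c ≤ 160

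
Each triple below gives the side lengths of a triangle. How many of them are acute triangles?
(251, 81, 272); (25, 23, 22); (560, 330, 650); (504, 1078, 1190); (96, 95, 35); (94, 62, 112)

3

(251,81,272): 81²+251² = 69562 < 73984 = 272² → obtuse
(25,23,22): 22²+23² = 1013 > 625 = 25² → acute
(560,330,650): 330²+560² = 422500 = 650² → right
(504,1078,1190): 504²+1078² = 1416100 = 1190² → right
(96,95,35): 35²+95² = 10250 > 9216 = 96² → acute
(94,62,112): 62²+94² = 12680 > 12544 = 112² → acute
3 of the 6 are acute.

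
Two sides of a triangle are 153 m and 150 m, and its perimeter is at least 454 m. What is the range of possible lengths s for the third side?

151 ≤ s < 303

Triangle inequality alone gives 3 < s < 303.
The perimeter condition gives s ≥ 454 − 153 − 150 = 151.
Intersecting the two: 151 ≤ s < 303.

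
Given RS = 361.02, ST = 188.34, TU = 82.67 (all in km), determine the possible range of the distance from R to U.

90.01 ≤ RU ≤ 632.03 km

The maximum is all hops collinear in one direction: 361.02 + 188.34 + 82.67 = 632.03.
The longest hop is 361.02; the others sum to 271.01. Folding the others back against it leaves at least 361.02 − 271.01 = 90.01.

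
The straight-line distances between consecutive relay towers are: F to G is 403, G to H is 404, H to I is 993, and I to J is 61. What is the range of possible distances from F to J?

The maximum is all hops collinear in one direction: 403 + 404 + 993 + 61 = 1861.
The longest hop is 993; the others sum to 868. Folding the others back against it leaves at least 993 − 868 = 125.

125 ≤ FJ ≤ 1861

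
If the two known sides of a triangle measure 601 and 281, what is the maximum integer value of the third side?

The third side must be strictly less than 601 + 281 = 882.
The largest integer below 882 is 881.

881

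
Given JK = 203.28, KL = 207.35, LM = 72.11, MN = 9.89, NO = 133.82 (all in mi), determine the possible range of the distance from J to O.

0 ≤ JO ≤ 626.45 mi

The maximum is all hops collinear in one direction: 203.28 + 207.35 + 72.11 + 9.89 + 133.82 = 626.45.
The longest hop is 207.35; the others sum to 419.10. Since 207.35 ≤ 419.10, the path can fold back on itself completely, so the minimum distance is 0.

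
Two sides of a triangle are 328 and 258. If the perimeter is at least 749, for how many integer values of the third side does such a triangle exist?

Triangle inequality: 70 < x < 586. Perimeter ≥ 749 gives x ≥ 749 − 328 − 258 = 163.
So 163 ≤ x < 586; integers 163 through 585: 423 values.

423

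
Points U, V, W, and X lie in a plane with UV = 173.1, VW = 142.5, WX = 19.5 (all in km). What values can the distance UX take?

11.1 ≤ UX ≤ 335.1 km

The maximum is all hops collinear in one direction: 173.1 + 142.5 + 19.5 = 335.1.
The longest hop is 173.1; the others sum to 162.0. Folding the others back against it leaves at least 173.1 − 162.0 = 11.1.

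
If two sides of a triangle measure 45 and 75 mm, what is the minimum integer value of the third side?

31

The third side must be strictly greater than |45 − 75| = 30.
The smallest integer above 30 is 31.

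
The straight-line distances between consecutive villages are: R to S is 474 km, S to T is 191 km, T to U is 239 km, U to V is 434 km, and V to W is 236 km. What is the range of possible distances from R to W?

The maximum is all hops collinear in one direction: 474 + 191 + 239 + 434 + 236 = 1574.
The longest hop is 474; the others sum to 1100. Since 474 ≤ 1100, the path can fold back on itself completely, so the minimum distance is 0.

0 ≤ RW ≤ 1574 km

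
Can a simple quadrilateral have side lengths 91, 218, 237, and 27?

A quadrilateral exists iff every side is shorter than the sum of the others — equivalently, the longest side is less than the sum of the rest.
Longest side 237 < 336 (sum of the remaining 3), so yes.

Yes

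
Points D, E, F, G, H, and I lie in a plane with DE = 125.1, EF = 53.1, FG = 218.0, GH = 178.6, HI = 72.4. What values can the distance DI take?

0 ≤ DI ≤ 647.2

The maximum is all hops collinear in one direction: 125.1 + 53.1 + 218.0 + 178.6 + 72.4 = 647.2.
The longest hop is 218.0; the others sum to 429.2. Since 218.0 ≤ 429.2, the path can fold back on itself completely, so the minimum distance is 0.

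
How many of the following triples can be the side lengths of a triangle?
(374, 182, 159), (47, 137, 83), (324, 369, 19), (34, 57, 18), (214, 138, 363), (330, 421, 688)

1

(159,182,374): 159+182 ≤ 374 → not valid
(47,83,137): 47+83 ≤ 137 → not valid
(19,324,369): 19+324 ≤ 369 → not valid
(18,34,57): 18+34 ≤ 57 → not valid
(138,214,363): 138+214 ≤ 363 → not valid
(330,421,688): 330+421 > 688 → valid
1 of the 6 triples forms a triangle.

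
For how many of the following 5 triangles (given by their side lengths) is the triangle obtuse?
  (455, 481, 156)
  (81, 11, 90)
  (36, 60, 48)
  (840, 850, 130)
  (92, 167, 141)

1

(455,481,156): 156²+455² = 231361 = 481² → right
(81,11,90): 11²+81² = 6682 < 8100 = 90² → obtuse
(36,60,48): 36²+48² = 3600 = 60² → right
(840,850,130): 130²+840² = 722500 = 850² → right
(92,167,141): 92²+141² = 28345 > 27889 = 167² → acute
1 of the 5 is obtuse.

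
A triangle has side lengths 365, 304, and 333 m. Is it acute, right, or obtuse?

Compare the square of the longest side to the sum of squares of the other two: 304² + 333² = 203305 > 133225 = 365².

acute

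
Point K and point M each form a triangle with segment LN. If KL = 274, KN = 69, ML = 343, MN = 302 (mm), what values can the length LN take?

205 < LN < 343

From triangle KLN: |274 − 69| < LN < 274 + 69, i.e. 205 < LN < 343.
From triangle MLN: 41 < LN < 645.
Both must hold, so LN lies in the intersection.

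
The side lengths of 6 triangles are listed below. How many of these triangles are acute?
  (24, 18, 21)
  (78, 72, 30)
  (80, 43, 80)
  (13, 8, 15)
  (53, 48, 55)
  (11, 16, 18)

(24,18,21): 18²+21² = 765 > 576 = 24² → acute
(78,72,30): 30²+72² = 6084 = 78² → right
(80,43,80): 43²+80² = 8249 > 6400 = 80² → acute
(13,8,15): 8²+13² = 233 > 225 = 15² → acute
(53,48,55): 48²+53² = 5113 > 3025 = 55² → acute
(11,16,18): 11²+16² = 377 > 324 = 18² → acute
5 of the 6 are acute.

5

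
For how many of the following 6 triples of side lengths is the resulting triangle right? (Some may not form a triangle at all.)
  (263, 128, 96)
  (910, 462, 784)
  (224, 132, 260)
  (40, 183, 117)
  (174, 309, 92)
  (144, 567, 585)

3

(263,128,96): 96+128 ≤ 263, not a triangle
(910,462,784): 462²+784² = 828100 = 910² → right
(224,132,260): 132²+224² = 67600 = 260² → right
(40,183,117): 40+117 ≤ 183, not a triangle
(174,309,92): 92+174 ≤ 309, not a triangle
(144,567,585): 144²+567² = 342225 = 585² → right
3 of the 6 are right.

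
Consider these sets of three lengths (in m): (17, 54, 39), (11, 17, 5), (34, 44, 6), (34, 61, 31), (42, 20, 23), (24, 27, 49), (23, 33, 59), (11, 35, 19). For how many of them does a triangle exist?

4

(17,39,54): 17+39 > 54 → valid
(5,11,17): 5+11 ≤ 17 → not valid
(6,34,44): 6+34 ≤ 44 → not valid
(31,34,61): 31+34 > 61 → valid
(20,23,42): 20+23 > 42 → valid
(24,27,49): 24+27 > 49 → valid
(23,33,59): 23+33 ≤ 59 → not valid
(11,19,35): 11+19 ≤ 35 → not valid
4 of the 8 triples form a triangle.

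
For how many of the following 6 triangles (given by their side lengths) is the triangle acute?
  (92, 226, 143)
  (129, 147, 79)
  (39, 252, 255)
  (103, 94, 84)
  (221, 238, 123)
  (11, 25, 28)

3

(92,226,143): 92²+143² = 28913 < 51076 = 226² → obtuse
(129,147,79): 79²+129² = 22882 > 21609 = 147² → acute
(39,252,255): 39²+252² = 65025 = 255² → right
(103,94,84): 84²+94² = 15892 > 10609 = 103² → acute
(221,238,123): 123²+221² = 63970 > 56644 = 238² → acute
(11,25,28): 11²+25² = 746 < 784 = 28² → obtuse
3 of the 6 are acute.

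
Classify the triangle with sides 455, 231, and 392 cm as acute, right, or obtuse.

Compare the square of the longest side to the sum of squares of the other two: 231² + 392² = 207025 = 455².

right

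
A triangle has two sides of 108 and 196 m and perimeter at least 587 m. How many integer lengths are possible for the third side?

Triangle inequality: 88 < x < 304. Perimeter ≥ 587 gives x ≥ 587 − 108 − 196 = 283.
So 283 ≤ x < 304; integers 283 through 303: 21 values.

21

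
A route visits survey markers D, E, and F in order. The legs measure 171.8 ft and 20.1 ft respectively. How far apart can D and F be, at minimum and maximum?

151.7 ≤ DF ≤ 191.9 ft

By the triangle inequality, |171.8 − 20.1| ≤ DF ≤ 171.8 + 20.1.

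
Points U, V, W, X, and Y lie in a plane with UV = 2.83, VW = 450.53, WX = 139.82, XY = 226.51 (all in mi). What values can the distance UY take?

81.37 ≤ UY ≤ 819.69 mi

The maximum is all hops collinear in one direction: 2.83 + 450.53 + 139.82 + 226.51 = 819.69.
The longest hop is 450.53; the others sum to 369.16. Folding the others back against it leaves at least 450.53 − 369.16 = 81.37.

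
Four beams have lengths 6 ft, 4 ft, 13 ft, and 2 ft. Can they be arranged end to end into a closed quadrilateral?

For a quadrilateral, each side must be shorter than the sum of the others.
Here the longest side is 13, but the remaining 3 sides sum to only 12.

No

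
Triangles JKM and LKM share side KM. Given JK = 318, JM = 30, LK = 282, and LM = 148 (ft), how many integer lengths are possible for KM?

From triangle JKM: 288 < KM < 348.
From triangle LKM: 134 < KM < 430.
Intersection: 288 < KM < 348, so integers 289 through 347: 59 values.

59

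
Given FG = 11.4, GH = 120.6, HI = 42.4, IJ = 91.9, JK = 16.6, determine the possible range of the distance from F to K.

0 ≤ FK ≤ 282.9

The maximum is all hops collinear in one direction: 11.4 + 120.6 + 42.4 + 91.9 + 16.6 = 282.9.
The longest hop is 120.6; the others sum to 162.3. Since 120.6 ≤ 162.3, the path can fold back on itself completely, so the minimum distance is 0.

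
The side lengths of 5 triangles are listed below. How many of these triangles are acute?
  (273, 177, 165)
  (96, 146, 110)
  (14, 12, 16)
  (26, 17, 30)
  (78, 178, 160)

2

(273,177,165): 165²+177² = 58554 < 74529 = 273² → obtuse
(96,146,110): 96²+110² = 21316 = 146² → right
(14,12,16): 12²+14² = 340 > 256 = 16² → acute
(26,17,30): 17²+26² = 965 > 900 = 30² → acute
(78,178,160): 78²+160² = 31684 = 178² → right
2 of the 5 are acute.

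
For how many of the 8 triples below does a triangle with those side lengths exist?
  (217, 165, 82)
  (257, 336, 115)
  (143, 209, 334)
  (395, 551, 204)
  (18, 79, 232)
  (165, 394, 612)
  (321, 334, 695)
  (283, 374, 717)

4

(82,165,217): 82+165 > 217 → valid
(115,257,336): 115+257 > 336 → valid
(143,209,334): 143+209 > 334 → valid
(204,395,551): 204+395 > 551 → valid
(18,79,232): 18+79 ≤ 232 → not valid
(165,394,612): 165+394 ≤ 612 → not valid
(321,334,695): 321+334 ≤ 695 → not valid
(283,374,717): 283+374 ≤ 717 → not valid
4 of the 8 triples form a triangle.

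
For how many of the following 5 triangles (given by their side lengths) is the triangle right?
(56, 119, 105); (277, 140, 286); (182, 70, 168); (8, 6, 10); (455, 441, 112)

4

(56,119,105): 56²+105² = 14161 = 119² → right
(277,140,286): 140²+277² = 96329 > 81796 = 286² → acute
(182,70,168): 70²+168² = 33124 = 182² → right
(8,6,10): 6²+8² = 100 = 10² → right
(455,441,112): 112²+441² = 207025 = 455² → right
4 of the 5 are right.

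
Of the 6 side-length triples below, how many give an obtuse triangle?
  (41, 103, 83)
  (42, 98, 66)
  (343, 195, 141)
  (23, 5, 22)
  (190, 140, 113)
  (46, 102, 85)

5

(41,103,83): 41²+83² = 8570 < 10609 = 103² → obtuse
(42,98,66): 42²+66² = 6120 < 9604 = 98² → obtuse
(343,195,141): 141+195 ≤ 343, not a triangle
(23,5,22): 5²+22² = 509 < 529 = 23² → obtuse
(190,140,113): 113²+140² = 32369 < 36100 = 190² → obtuse
(46,102,85): 46²+85² = 9341 < 10404 = 102² → obtuse
5 of the 6 are obtuse.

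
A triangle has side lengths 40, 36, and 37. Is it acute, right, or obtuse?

Compare the square of the longest side to the sum of squares of the other two: 36² + 37² = 2665 > 1600 = 40².

acute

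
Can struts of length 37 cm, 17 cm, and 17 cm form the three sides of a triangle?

The longest side is 37, but the other two sum to only 34.
34 < 37, so the triangle inequality fails.

No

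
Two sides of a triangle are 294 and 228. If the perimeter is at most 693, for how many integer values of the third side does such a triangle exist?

Triangle inequality: 66 < x < 522. Perimeter ≤ 693 gives x ≤ 693 − 294 − 228 = 171.
So 66 < x ≤ 171; integers 67 through 171: 105 values.

105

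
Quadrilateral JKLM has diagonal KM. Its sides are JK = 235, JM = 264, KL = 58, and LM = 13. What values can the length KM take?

From triangle JKM: |235 − 264| < KM < 235 + 264, i.e. 29 < KM < 499.
From triangle LKM: 45 < KM < 71.
Both must hold, so KM lies in the intersection.

45 < KM < 71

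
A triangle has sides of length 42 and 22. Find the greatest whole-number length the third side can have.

The third side must be strictly less than 42 + 22 = 64.
The largest integer below 64 is 63.

63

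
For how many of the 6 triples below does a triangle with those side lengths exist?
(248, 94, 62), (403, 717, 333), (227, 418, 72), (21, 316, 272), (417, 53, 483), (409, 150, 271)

(62,94,248): 62+94 ≤ 248 → not valid
(333,403,717): 333+403 > 717 → valid
(72,227,418): 72+227 ≤ 418 → not valid
(21,272,316): 21+272 ≤ 316 → not valid
(53,417,483): 53+417 ≤ 483 → not valid
(150,271,409): 150+271 > 409 → valid
2 of the 6 triples form a triangle.

2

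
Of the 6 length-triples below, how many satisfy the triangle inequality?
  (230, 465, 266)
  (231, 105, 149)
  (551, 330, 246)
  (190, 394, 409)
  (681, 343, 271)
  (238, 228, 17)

5

(230,266,465): 230+266 > 465 → valid
(105,149,231): 105+149 > 231 → valid
(246,330,551): 246+330 > 551 → valid
(190,394,409): 190+394 > 409 → valid
(271,343,681): 271+343 ≤ 681 → not valid
(17,228,238): 17+228 > 238 → valid
5 of the 6 triples form a triangle.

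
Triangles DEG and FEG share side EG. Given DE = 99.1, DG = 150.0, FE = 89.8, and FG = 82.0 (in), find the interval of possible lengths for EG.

From triangle DEG: |99.1 − 150.0| < EG < 99.1 + 150.0, i.e. 50.9 < EG < 249.1.
From triangle FEG: 7.8 < EG < 171.8.
Both must hold, so EG lies in the intersection.

50.9 < EG < 171.8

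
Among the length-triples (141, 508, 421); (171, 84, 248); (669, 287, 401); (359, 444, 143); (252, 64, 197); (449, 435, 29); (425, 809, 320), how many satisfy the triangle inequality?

6

(141,421,508): 141+421 > 508 → valid
(84,171,248): 84+171 > 248 → valid
(287,401,669): 287+401 > 669 → valid
(143,359,444): 143+359 > 444 → valid
(64,197,252): 64+197 > 252 → valid
(29,435,449): 29+435 > 449 → valid
(320,425,809): 320+425 ≤ 809 → not valid
6 of the 7 triples form a triangle.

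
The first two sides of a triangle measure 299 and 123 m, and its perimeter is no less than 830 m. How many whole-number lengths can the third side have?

14

Triangle inequality: 176 < x < 422. Perimeter ≥ 830 gives x ≥ 830 − 299 − 123 = 408.
So 408 ≤ x < 422; integers 408 through 421: 14 values.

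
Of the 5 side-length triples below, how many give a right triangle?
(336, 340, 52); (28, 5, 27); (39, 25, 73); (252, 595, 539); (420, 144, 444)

(336,340,52): 52²+336² = 115600 = 340² → right
(28,5,27): 5²+27² = 754 < 784 = 28² → obtuse
(39,25,73): 25+39 ≤ 73, not a triangle
(252,595,539): 252²+539² = 354025 = 595² → right
(420,144,444): 144²+420² = 197136 = 444² → right
3 of the 5 are right.

3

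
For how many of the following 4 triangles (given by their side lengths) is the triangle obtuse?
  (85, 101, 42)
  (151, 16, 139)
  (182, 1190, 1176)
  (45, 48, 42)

(85,101,42): 42²+85² = 8989 < 10201 = 101² → obtuse
(151,16,139): 16²+139² = 19577 < 22801 = 151² → obtuse
(182,1190,1176): 182²+1176² = 1416100 = 1190² → right
(45,48,42): 42²+45² = 3789 > 2304 = 48² → acute
2 of the 4 are obtuse.

2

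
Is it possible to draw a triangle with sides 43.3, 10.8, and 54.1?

The two shorter sides sum to 54.1, exactly equal to the longest side 54.1.
That gives only a degenerate (flat) triangle — the inequality must be strict.

No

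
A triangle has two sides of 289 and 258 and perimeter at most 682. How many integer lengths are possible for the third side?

104

Triangle inequality: 31 < x < 547. Perimeter ≤ 682 gives x ≤ 682 − 289 − 258 = 135.
So 31 < x ≤ 135; integers 32 through 135: 104 values.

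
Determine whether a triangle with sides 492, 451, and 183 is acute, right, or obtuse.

Compare the square of the longest side to the sum of squares of the other two: 183² + 451² = 236890 < 242064 = 492².

obtuse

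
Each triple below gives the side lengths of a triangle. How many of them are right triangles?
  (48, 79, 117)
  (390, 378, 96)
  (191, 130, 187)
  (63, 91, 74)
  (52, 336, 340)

2

(48,79,117): 48²+79² = 8545 < 13689 = 117² → obtuse
(390,378,96): 96²+378² = 152100 = 390² → right
(191,130,187): 130²+187² = 51869 > 36481 = 191² → acute
(63,91,74): 63²+74² = 9445 > 8281 = 91² → acute
(52,336,340): 52²+336² = 115600 = 340² → right
2 of the 5 are right.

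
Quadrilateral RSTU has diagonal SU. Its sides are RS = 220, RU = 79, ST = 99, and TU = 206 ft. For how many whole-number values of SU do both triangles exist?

157

From triangle RSU: 141 < SU < 299.
From triangle TSU: 107 < SU < 305.
Intersection: 141 < SU < 299, so integers 142 through 298: 157 values.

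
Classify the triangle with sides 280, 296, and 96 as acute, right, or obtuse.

right

Compare the square of the longest side to the sum of squares of the other two: 96² + 280² = 87616 = 296².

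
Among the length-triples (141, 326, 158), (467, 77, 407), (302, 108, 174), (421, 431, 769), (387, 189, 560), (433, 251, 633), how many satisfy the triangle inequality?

4

(141,158,326): 141+158 ≤ 326 → not valid
(77,407,467): 77+407 > 467 → valid
(108,174,302): 108+174 ≤ 302 → not valid
(421,431,769): 421+431 > 769 → valid
(189,387,560): 189+387 > 560 → valid
(251,433,633): 251+433 > 633 → valid
4 of the 6 triples form a triangle.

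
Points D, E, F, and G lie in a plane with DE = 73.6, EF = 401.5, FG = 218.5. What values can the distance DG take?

The maximum is all hops collinear in one direction: 73.6 + 401.5 + 218.5 = 693.6.
The longest hop is 401.5; the others sum to 292.1. Folding the others back against it leaves at least 401.5 − 292.1 = 109.4.

109.4 ≤ DG ≤ 693.6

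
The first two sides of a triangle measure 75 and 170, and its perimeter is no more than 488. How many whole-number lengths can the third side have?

148

Triangle inequality: 95 < x < 245. Perimeter ≤ 488 gives x ≤ 488 − 75 − 170 = 243.
So 95 < x ≤ 243; integers 96 through 243: 148 values.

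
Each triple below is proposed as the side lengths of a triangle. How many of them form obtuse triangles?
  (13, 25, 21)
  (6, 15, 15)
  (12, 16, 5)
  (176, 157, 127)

(13,25,21): 13²+21² = 610 < 625 = 25² → obtuse
(6,15,15): 6²+15² = 261 > 225 = 15² → acute
(12,16,5): 5²+12² = 169 < 256 = 16² → obtuse
(176,157,127): 127²+157² = 40778 > 30976 = 176² → acute
2 of the 4 are obtuse.

2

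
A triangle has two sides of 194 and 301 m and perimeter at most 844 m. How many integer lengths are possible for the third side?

242

Triangle inequality: 107 < x < 495. Perimeter ≤ 844 gives x ≤ 844 − 194 − 301 = 349.
So 107 < x ≤ 349; integers 108 through 349: 242 values.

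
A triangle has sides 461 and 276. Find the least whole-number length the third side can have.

186

The third side must be strictly greater than |461 − 276| = 185.
The smallest integer above 185 is 186.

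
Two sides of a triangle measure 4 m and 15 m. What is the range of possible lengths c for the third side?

11 < c < 19

By the triangle inequality, c must be less than 4 + 15 = 19 and greater than |4 − 15| = 11.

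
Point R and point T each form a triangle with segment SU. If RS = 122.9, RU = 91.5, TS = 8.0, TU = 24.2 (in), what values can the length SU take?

31.4 < SU < 32.2

From triangle RSU: |122.9 − 91.5| < SU < 122.9 + 91.5, i.e. 31.4 < SU < 214.4.
From triangle TSU: 16.2 < SU < 32.2.
Both must hold, so SU lies in the intersection.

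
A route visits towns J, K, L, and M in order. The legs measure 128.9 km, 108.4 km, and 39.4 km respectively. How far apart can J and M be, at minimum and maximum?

The maximum is all hops collinear in one direction: 128.9 + 108.4 + 39.4 = 276.7.
The longest hop is 128.9; the others sum to 147.8. Since 128.9 ≤ 147.8, the path can fold back on itself completely, so the minimum distance is 0.

0 ≤ JM ≤ 276.7 km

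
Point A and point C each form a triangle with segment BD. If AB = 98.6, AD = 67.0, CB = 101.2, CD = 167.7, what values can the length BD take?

From triangle ABD: |98.6 − 67.0| < BD < 98.6 + 67.0, i.e. 31.6 < BD < 165.6.
From triangle CBD: 66.5 < BD < 268.9.
Both must hold, so BD lies in the intersection.

66.5 < BD < 165.6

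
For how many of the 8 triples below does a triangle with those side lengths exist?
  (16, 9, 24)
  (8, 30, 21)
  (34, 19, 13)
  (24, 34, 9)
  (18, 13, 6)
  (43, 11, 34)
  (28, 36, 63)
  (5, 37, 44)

4

(9,16,24): 9+16 > 24 → valid
(8,21,30): 8+21 ≤ 30 → not valid
(13,19,34): 13+19 ≤ 34 → not valid
(9,24,34): 9+24 ≤ 34 → not valid
(6,13,18): 6+13 > 18 → valid
(11,34,43): 11+34 > 43 → valid
(28,36,63): 28+36 > 63 → valid
(5,37,44): 5+37 ≤ 44 → not valid
4 of the 8 triples form a triangle.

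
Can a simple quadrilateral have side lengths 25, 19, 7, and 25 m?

A quadrilateral exists iff every side is shorter than the sum of the others — equivalently, the longest side is less than the sum of the rest.
Longest side 25 < 51 (sum of the remaining 3), so yes.

Yes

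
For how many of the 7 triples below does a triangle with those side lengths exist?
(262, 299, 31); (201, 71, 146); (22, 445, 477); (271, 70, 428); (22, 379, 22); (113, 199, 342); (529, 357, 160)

1

(31,262,299): 31+262 ≤ 299 → not valid
(71,146,201): 71+146 > 201 → valid
(22,445,477): 22+445 ≤ 477 → not valid
(70,271,428): 70+271 ≤ 428 → not valid
(22,22,379): 22+22 ≤ 379 → not valid
(113,199,342): 113+199 ≤ 342 → not valid
(160,357,529): 160+357 ≤ 529 → not valid
1 of the 7 triples forms a triangle.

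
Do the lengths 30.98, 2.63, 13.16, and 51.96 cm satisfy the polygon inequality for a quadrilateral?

No

For a quadrilateral, each side must be shorter than the sum of the others.
Here the longest side is 51.96, but the remaining 3 sides sum to only 46.77.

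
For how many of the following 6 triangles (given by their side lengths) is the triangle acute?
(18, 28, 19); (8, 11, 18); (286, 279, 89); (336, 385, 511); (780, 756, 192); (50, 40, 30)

(18,28,19): 18²+19² = 685 < 784 = 28² → obtuse
(8,11,18): 8²+11² = 185 < 324 = 18² → obtuse
(286,279,89): 89²+279² = 85762 > 81796 = 286² → acute
(336,385,511): 336²+385² = 261121 = 511² → right
(780,756,192): 192²+756² = 608400 = 780² → right
(50,40,30): 30²+40² = 2500 = 50² → right
1 of the 6 is acute.

1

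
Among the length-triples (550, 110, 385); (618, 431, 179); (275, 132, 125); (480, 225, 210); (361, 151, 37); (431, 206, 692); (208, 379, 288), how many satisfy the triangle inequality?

1

(110,385,550): 110+385 ≤ 550 → not valid
(179,431,618): 179+431 ≤ 618 → not valid
(125,132,275): 125+132 ≤ 275 → not valid
(210,225,480): 210+225 ≤ 480 → not valid
(37,151,361): 37+151 ≤ 361 → not valid
(206,431,692): 206+431 ≤ 692 → not valid
(208,288,379): 208+288 > 379 → valid
1 of the 7 triples forms a triangle.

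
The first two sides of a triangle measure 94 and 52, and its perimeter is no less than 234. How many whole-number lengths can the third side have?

Triangle inequality: 42 < x < 146. Perimeter ≥ 234 gives x ≥ 234 − 94 − 52 = 88.
So 88 ≤ x < 146; integers 88 through 145: 58 values.

58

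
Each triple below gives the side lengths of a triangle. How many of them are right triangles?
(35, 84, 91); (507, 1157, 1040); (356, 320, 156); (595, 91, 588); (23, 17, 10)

(35,84,91): 35²+84² = 8281 = 91² → right
(507,1157,1040): 507²+1040² = 1338649 = 1157² → right
(356,320,156): 156²+320² = 126736 = 356² → right
(595,91,588): 91²+588² = 354025 = 595² → right
(23,17,10): 10²+17² = 389 < 529 = 23² → obtuse
4 of the 5 are right.

4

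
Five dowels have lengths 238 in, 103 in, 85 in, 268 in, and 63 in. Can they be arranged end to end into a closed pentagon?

A pentagon exists iff every side is shorter than the sum of the others — equivalently, the longest side is less than the sum of the rest.
Longest side 268 < 489 (sum of the remaining 4), so yes.

Yes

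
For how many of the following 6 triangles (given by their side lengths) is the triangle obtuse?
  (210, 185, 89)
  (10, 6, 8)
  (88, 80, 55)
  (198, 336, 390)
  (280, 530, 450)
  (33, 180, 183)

1

(210,185,89): 89²+185² = 42146 < 44100 = 210² → obtuse
(10,6,8): 6²+8² = 100 = 10² → right
(88,80,55): 55²+80² = 9425 > 7744 = 88² → acute
(198,336,390): 198²+336² = 152100 = 390² → right
(280,530,450): 280²+450² = 280900 = 530² → right
(33,180,183): 33²+180² = 33489 = 183² → right
1 of the 6 is obtuse.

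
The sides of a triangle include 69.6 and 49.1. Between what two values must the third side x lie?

By the triangle inequality, x must be less than 69.6 + 49.1 = 118.7 and greater than |69.6 − 49.1| = 20.5.

20.5 < x < 118.7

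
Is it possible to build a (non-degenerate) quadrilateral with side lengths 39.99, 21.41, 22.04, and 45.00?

Yes

A quadrilateral exists iff every side is shorter than the sum of the others — equivalently, the longest side is less than the sum of the rest.
Longest side 45.00 < 83.44 (sum of the remaining 3), so yes.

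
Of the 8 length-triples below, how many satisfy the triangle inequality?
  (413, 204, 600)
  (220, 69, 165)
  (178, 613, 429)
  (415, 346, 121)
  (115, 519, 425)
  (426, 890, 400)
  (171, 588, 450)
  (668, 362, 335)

(204,413,600): 204+413 > 600 → valid
(69,165,220): 69+165 > 220 → valid
(178,429,613): 178+429 ≤ 613 → not valid
(121,346,415): 121+346 > 415 → valid
(115,425,519): 115+425 > 519 → valid
(400,426,890): 400+426 ≤ 890 → not valid
(171,450,588): 171+450 > 588 → valid
(335,362,668): 335+362 > 668 → valid
6 of the 8 triples form a triangle.

6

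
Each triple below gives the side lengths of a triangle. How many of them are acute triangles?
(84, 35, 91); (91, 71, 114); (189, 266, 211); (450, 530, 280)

2

(84,35,91): 35²+84² = 8281 = 91² → right
(91,71,114): 71²+91² = 13322 > 12996 = 114² → acute
(189,266,211): 189²+211² = 80242 > 70756 = 266² → acute
(450,530,280): 280²+450² = 280900 = 530² → right
2 of the 4 are acute.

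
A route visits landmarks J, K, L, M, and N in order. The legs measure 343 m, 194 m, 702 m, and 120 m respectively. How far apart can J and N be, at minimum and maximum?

The maximum is all hops collinear in one direction: 343 + 194 + 702 + 120 = 1359.
The longest hop is 702; the others sum to 657. Folding the others back against it leaves at least 702 − 657 = 45.

45 ≤ JN ≤ 1359 m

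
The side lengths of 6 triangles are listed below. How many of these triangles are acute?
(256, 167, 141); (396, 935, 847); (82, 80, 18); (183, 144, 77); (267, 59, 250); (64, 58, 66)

(256,167,141): 141²+167² = 47770 < 65536 = 256² → obtuse
(396,935,847): 396²+847² = 874225 = 935² → right
(82,80,18): 18²+80² = 6724 = 82² → right
(183,144,77): 77²+144² = 26665 < 33489 = 183² → obtuse
(267,59,250): 59²+250² = 65981 < 71289 = 267² → obtuse
(64,58,66): 58²+64² = 7460 > 4356 = 66² → acute
1 of the 6 is acute.

1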